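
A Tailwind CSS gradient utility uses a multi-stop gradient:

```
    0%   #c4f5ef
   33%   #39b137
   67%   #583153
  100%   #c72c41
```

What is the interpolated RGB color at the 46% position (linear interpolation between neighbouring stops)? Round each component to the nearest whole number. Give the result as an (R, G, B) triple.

(69, 128, 66)

46% lies between the 33% and 67% stops, so the local fraction is t = (46 − 33)/(67 − 33) = 13/34 ≈ 0.3824.
#39b137 → (57, 177, 55); #583153 → (88, 49, 83).
R = 57 + 0.3824 × (88 − 57) = 68.854 → 69
G = 177 + 0.3824 × (49 − 177) = 128.053 → 128
B = 55 + 0.3824 × (83 − 55) = 65.707 → 66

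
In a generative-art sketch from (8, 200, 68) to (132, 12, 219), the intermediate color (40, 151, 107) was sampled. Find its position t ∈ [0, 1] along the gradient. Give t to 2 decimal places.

0.26

Invert the lerp on the G channel (largest span, 188): t = (151 − 200) / (12 − 200) = -49/-188 = 0.26064.
Check on R: (40 − 8)/(132 − 8) = 0.2581 ✓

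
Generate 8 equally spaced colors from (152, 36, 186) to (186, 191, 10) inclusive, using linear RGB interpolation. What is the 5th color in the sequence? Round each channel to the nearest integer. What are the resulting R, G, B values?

(171, 125, 85)

With 8 swatches and endpoints inclusive, swatch 5 sits at t = (5 − 1)/(8 − 1) = 4/7 ≈ 0.5714.
R = 152 + 0.5714 × (186 − 152) = 171.428 → 171
G = 36 + 0.5714 × (191 − 36) = 124.567 → 125
B = 186 + 0.5714 × (10 − 186) = 85.434 → 85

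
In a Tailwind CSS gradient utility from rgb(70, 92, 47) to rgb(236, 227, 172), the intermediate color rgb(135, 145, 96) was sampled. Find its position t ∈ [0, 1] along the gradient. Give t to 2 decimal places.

0.39

Invert the lerp on the R channel (largest span, 166): t = (135 − 70) / (236 − 70) = 65/166 = 0.39157.
Check on G: (145 − 92)/(227 − 92) = 0.3926 ✓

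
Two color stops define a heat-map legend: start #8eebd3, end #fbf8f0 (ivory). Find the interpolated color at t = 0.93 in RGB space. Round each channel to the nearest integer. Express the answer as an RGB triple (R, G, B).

(243, 247, 238)

#8eebd3 → (142, 235, 211); #fbf8f0 → (251, 248, 240).
R = 142 + 0.93 × (251 − 142) = 142 + 0.93 × 109 = 243.37 → 243
G = 235 + 0.93 × (248 − 235) = 235 + 0.93 × 13 = 247.09 → 247
B = 211 + 0.93 × (240 − 211) = 211 + 0.93 × 29 = 237.97 → 238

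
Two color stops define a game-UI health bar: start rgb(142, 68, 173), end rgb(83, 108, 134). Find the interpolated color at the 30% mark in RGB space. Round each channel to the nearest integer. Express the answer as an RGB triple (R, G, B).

30% corresponds to t = 0.3.
R = 142 + 0.3 × (83 − 142) = 142 + 0.3 × -59 = 124.3 → 124
G = 68 + 0.3 × (108 − 68) = 68 + 0.3 × 40 = 80 → 80
B = 173 + 0.3 × (134 − 173) = 173 + 0.3 × -39 = 161.3 → 161

(124, 80, 161)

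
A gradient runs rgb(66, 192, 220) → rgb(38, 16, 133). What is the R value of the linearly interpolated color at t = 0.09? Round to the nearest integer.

63

R = 66 + 0.09 × (38 − 66) = 63.48 → 63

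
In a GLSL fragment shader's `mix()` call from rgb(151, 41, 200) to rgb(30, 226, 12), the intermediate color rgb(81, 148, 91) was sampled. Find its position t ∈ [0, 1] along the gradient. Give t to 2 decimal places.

Invert the lerp on the B channel (largest span, 188): t = (91 − 200) / (12 − 200) = -109/-188 = 0.57979.
Check on R: (81 − 151)/(30 − 151) = 0.5785 ✓

0.58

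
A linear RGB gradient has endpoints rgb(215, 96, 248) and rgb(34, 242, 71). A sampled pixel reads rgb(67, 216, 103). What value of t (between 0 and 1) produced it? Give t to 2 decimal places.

0.82

Invert the lerp on the R channel (largest span, 181): t = (67 − 215) / (34 − 215) = -148/-181 = 0.81768.
Check on G: (216 − 96)/(242 − 96) = 0.8219 ✓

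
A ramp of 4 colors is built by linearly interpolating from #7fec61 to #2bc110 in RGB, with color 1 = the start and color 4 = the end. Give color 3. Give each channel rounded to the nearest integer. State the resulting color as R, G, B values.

With 4 swatches and endpoints inclusive, swatch 3 sits at t = (3 − 1)/(4 − 1) = 2/3 ≈ 0.6667.
#7fec61 → (127, 236, 97); #2bc110 → (43, 193, 16).
R = 127 + 0.6667 × (43 − 127) = 70.997 → 71
G = 236 + 0.6667 × (193 − 236) = 207.332 → 207
B = 97 + 0.6667 × (16 − 97) = 42.997 → 43

(71, 207, 43)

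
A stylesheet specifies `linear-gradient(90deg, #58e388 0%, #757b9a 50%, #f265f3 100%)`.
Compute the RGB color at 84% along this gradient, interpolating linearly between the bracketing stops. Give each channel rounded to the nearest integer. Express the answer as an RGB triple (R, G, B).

84% lies between the 50% and 100% stops, so the local fraction is t = (84 − 50)/(100 − 50) = 34/50 ≈ 0.68.
#757b9a → (117, 123, 154); #f265f3 → (242, 101, 243).
R = 117 + 0.68 × (242 − 117) = 202 → 202
G = 123 + 0.68 × (101 − 123) = 108.04 → 108
B = 154 + 0.68 × (243 − 154) = 214.52 → 215

(202, 108, 215)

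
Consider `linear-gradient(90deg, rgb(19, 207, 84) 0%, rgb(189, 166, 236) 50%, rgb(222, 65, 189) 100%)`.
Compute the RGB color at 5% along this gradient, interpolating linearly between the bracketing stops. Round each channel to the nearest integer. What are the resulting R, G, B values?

5% lies between the 0% and 50% stops, so the local fraction is t = (5 − 0)/(50 − 0) = 5/50 ≈ 0.1.
R = 19 + 0.1 × (189 − 19) = 36 → 36
G = 207 + 0.1 × (166 − 207) = 202.9 → 203
B = 84 + 0.1 × (236 − 84) = 99.2 → 99

(36, 203, 99)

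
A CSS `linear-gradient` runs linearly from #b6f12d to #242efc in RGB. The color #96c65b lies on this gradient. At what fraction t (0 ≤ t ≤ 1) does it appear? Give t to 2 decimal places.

0.22

Invert the lerp on the B channel (largest span, 207): t = (91 − 45) / (252 − 45) = 46/207 = 0.22222.
Check on R: (150 − 182)/(36 − 182) = 0.2192 ✓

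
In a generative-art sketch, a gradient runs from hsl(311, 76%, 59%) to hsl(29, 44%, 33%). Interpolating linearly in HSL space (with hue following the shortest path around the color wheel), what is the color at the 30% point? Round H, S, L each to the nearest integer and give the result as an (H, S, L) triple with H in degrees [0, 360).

Hue: 29 − 311 = -282°, but |-282| > 180 so the shorter arc goes the other way: Δh = -282 + 360 = 78°.
H = 311 + 0.3 × (78) = 334.4 → 334°
S = 76 + 0.3 × (44 − 76) = 66.4 → 66%
L = 59 + 0.3 × (33 − 59) = 51.2 → 51%

(334, 66, 51)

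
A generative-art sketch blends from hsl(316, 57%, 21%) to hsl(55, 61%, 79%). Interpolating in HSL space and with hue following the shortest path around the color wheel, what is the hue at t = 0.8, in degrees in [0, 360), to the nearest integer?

35

Hue: 55 − 316 = -261°, but |-261| > 180 so the shorter arc goes the other way: Δh = -261 + 360 = 99°.
H = 316 + 0.8 × (99) = 395.2 → 395 → 395 mod 360 = 35°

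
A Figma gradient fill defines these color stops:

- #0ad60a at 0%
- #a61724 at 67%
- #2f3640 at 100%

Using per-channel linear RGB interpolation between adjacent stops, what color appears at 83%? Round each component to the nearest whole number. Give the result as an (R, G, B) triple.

83% lies between the 67% and 100% stops, so the local fraction is t = (83 − 67)/(100 − 67) = 16/33 ≈ 0.4848.
#a61724 → (166, 23, 36); #2f3640 → (47, 54, 64).
R = 166 + 0.4848 × (47 − 166) = 108.309 → 108
G = 23 + 0.4848 × (54 − 23) = 38.029 → 38
B = 36 + 0.4848 × (64 − 36) = 49.574 → 50

(108, 38, 50)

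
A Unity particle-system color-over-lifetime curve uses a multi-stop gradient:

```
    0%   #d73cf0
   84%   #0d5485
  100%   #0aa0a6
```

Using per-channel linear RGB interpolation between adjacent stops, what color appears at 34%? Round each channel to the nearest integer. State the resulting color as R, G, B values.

(133, 70, 197)

34% lies between the 0% and 84% stops, so the local fraction is t = (34 − 0)/(84 − 0) = 34/84 ≈ 0.4048.
#d73cf0 → (215, 60, 240); #0d5485 → (13, 84, 133).
R = 215 + 0.4048 × (13 − 215) = 133.23 → 133
G = 60 + 0.4048 × (84 − 60) = 69.715 → 70
B = 240 + 0.4048 × (133 − 240) = 196.686 → 197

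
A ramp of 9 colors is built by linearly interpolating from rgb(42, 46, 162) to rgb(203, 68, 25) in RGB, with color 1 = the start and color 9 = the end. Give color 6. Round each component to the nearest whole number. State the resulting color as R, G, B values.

(143, 60, 76)

With 9 swatches and endpoints inclusive, swatch 6 sits at t = (6 − 1)/(9 − 1) = 5/8 ≈ 0.625.
R = 42 + 0.625 × (203 − 42) = 142.625 → 143
G = 46 + 0.625 × (68 − 46) = 59.75 → 60
B = 162 + 0.625 × (25 − 162) = 76.375 → 76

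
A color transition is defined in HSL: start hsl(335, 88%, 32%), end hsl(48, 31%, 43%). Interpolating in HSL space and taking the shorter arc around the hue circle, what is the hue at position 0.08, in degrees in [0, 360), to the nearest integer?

341

Hue: 48 − 335 = -287°, but |-287| > 180 so the shorter arc goes the other way: Δh = -287 + 360 = 73°.
H = 335 + 0.08 × (73) = 340.84 → 341°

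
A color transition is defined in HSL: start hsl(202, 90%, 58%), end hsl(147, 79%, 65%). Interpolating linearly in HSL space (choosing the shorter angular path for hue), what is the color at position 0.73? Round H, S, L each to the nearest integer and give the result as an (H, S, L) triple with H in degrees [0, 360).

(162, 82, 63)

Hue arc: Δh = 147 − 202 = -55° (|Δh| ≤ 180, already the shorter path).
H = 202 + 0.73 × (-55) = 161.85 → 162°
S = 90 + 0.73 × (79 − 90) = 81.97 → 82%
L = 58 + 0.73 × (65 − 58) = 63.11 → 63%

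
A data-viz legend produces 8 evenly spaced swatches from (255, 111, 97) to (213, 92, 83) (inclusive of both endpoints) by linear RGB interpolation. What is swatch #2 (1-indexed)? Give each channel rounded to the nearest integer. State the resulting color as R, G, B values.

(249, 108, 95)

With 8 swatches and endpoints inclusive, swatch 2 sits at t = (2 − 1)/(8 − 1) = 1/7 ≈ 0.1429.
R = 255 + 0.1429 × (213 − 255) = 248.998 → 249
G = 111 + 0.1429 × (92 − 111) = 108.285 → 108
B = 97 + 0.1429 × (83 − 97) = 94.999 → 95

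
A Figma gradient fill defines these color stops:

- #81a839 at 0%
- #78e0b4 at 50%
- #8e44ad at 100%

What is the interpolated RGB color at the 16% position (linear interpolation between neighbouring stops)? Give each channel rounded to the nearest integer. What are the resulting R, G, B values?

(126, 186, 96)

16% lies between the 0% and 50% stops, so the local fraction is t = (16 − 0)/(50 − 0) = 16/50 ≈ 0.32.
#81a839 → (129, 168, 57); #78e0b4 → (120, 224, 180).
R = 129 + 0.32 × (120 − 129) = 126.12 → 126
G = 168 + 0.32 × (224 − 168) = 185.92 → 186
B = 57 + 0.32 × (180 − 57) = 96.36 → 96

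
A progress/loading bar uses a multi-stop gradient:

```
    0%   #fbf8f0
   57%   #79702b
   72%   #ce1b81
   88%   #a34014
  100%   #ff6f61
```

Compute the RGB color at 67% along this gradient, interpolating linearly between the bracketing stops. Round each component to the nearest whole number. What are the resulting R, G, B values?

67% lies between the 57% and 72% stops, so the local fraction is t = (67 − 57)/(72 − 57) = 10/15 ≈ 0.6667.
#79702b → (121, 112, 43); #ce1b81 → (206, 27, 129).
R = 121 + 0.6667 × (206 − 121) = 177.669 → 178
G = 112 + 0.6667 × (27 − 112) = 55.331 → 55
B = 43 + 0.6667 × (129 − 43) = 100.336 → 100

(178, 55, 100)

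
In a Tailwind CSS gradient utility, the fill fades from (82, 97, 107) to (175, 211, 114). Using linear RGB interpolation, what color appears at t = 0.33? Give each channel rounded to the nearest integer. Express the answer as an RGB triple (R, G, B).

R = 82 + 0.33 × (175 − 82) = 82 + 0.33 × 93 = 112.69 → 113
G = 97 + 0.33 × (211 − 97) = 97 + 0.33 × 114 = 134.62 → 135
B = 107 + 0.33 × (114 − 107) = 107 + 0.33 × 7 = 109.31 → 109

(113, 135, 109)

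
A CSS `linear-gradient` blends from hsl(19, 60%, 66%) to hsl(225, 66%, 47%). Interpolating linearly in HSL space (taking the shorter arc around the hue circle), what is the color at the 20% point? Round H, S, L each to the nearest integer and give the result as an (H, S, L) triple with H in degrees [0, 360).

Hue: 225 − 19 = 206°, but |206| > 180 so the shorter arc goes the other way: Δh = 206 − 360 = -154°.
H = 19 + 0.2 × (-154) = -11.8 → -12 → -12 mod 360 = 348°
S = 60 + 0.2 × (66 − 60) = 61.2 → 61%
L = 66 + 0.2 × (47 − 66) = 62.2 → 62%

(348, 61, 62)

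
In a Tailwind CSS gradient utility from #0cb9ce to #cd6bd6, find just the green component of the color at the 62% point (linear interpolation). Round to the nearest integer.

137

G₁ = 185 (from #0cb9ce), G₂ = 107 (from #cd6bd6).
G = 185 + 0.62 × (107 − 185) = 136.64 → 137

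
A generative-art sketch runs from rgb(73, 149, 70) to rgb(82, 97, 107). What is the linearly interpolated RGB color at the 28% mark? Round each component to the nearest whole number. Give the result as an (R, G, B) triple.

(76, 134, 80)

28% corresponds to t = 0.28.
R = 73 + 0.28 × (82 − 73) = 73 + 0.28 × 9 = 75.52 → 76
G = 149 + 0.28 × (97 − 149) = 149 + 0.28 × -52 = 134.44 → 134
B = 70 + 0.28 × (107 − 70) = 70 + 0.28 × 37 = 80.36 → 80
So the blended color is (76, 134, 80), about #4c8650.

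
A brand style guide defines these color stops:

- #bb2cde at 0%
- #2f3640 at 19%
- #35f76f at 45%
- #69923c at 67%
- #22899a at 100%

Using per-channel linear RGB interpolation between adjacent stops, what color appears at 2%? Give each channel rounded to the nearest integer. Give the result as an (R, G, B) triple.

2% lies between the 0% and 19% stops, so the local fraction is t = (2 − 0)/(19 − 0) = 2/19 ≈ 0.1053.
#bb2cde → (187, 44, 222); #2f3640 → (47, 54, 64).
R = 187 + 0.1053 × (47 − 187) = 172.258 → 172
G = 44 + 0.1053 × (54 − 44) = 45.053 → 45
B = 222 + 0.1053 × (64 − 222) = 205.363 → 205

(172, 45, 205)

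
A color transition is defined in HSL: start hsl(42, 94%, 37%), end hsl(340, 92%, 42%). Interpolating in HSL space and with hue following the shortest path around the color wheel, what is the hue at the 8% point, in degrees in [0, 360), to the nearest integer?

37

Hue: 340 − 42 = 298°, but |298| > 180 so the shorter arc goes the other way: Δh = 298 − 360 = -62°.
H = 42 + 0.08 × (-62) = 37.04 → 37°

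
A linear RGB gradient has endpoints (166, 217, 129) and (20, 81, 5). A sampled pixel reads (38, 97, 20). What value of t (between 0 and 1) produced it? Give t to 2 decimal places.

0.88

Invert the lerp on the R channel (largest span, 146): t = (38 − 166) / (20 − 166) = -128/-146 = 0.87671.
Check on G: (97 − 217)/(81 − 217) = 0.8824 ✓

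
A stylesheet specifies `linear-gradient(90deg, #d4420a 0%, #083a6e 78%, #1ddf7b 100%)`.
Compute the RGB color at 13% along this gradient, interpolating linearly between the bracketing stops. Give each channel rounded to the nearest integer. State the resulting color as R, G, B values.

(178, 65, 27)

13% lies between the 0% and 78% stops, so the local fraction is t = (13 − 0)/(78 − 0) = 13/78 ≈ 0.1667.
#d4420a → (212, 66, 10); #083a6e → (8, 58, 110).
R = 212 + 0.1667 × (8 − 212) = 177.993 → 178
G = 66 + 0.1667 × (58 − 66) = 64.666 → 65
B = 10 + 0.1667 × (110 − 10) = 26.67 → 27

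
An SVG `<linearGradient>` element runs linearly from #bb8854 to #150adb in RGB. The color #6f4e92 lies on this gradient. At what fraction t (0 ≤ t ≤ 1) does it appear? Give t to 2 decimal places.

0.46

Invert the lerp on the R channel (largest span, 166): t = (111 − 187) / (21 − 187) = -76/-166 = 0.45783.
Check on G: (78 − 136)/(10 − 136) = 0.4603 ✓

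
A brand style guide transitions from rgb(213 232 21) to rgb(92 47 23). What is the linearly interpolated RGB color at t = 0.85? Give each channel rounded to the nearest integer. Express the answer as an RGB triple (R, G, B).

(110, 75, 23)

R = 213 + 0.85 × (92 − 213) = 213 + 0.85 × -121 = 110.15 → 110
G = 232 + 0.85 × (47 − 232) = 232 + 0.85 × -185 = 74.75 → 75
B = 21 + 0.85 × (23 − 21) = 21 + 0.85 × 2 = 22.7 → 23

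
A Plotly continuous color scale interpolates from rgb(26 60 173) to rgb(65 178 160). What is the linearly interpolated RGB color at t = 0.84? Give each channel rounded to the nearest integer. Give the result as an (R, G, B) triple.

(59, 159, 162)

R = 26 + 0.84 × (65 − 26) = 26 + 0.84 × 39 = 58.76 → 59
G = 60 + 0.84 × (178 − 60) = 60 + 0.84 × 118 = 159.12 → 159
B = 173 + 0.84 × (160 − 173) = 173 + 0.84 × -13 = 162.08 → 162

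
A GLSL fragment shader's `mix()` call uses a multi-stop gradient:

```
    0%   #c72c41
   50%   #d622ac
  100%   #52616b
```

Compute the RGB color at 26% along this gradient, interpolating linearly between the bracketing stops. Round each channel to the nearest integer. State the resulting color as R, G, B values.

(207, 39, 121)

26% lies between the 0% and 50% stops, so the local fraction is t = (26 − 0)/(50 − 0) = 26/50 ≈ 0.52.
#c72c41 → (199, 44, 65); #d622ac → (214, 34, 172).
R = 199 + 0.52 × (214 − 199) = 206.8 → 207
G = 44 + 0.52 × (34 − 44) = 38.8 → 39
B = 65 + 0.52 × (172 − 65) = 120.64 → 121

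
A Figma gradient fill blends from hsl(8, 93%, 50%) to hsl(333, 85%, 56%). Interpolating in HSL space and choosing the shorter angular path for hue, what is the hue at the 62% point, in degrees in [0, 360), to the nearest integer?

346

Hue: 333 − 8 = 325°, but |325| > 180 so the shorter arc goes the other way: Δh = 325 − 360 = -35°.
H = 8 + 0.62 × (-35) = -13.7 → -14 → -14 mod 360 = 346°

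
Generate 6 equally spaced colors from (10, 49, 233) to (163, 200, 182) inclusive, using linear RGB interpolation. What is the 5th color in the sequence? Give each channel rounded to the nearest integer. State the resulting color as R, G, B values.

(132, 170, 192)

With 6 swatches and endpoints inclusive, swatch 5 sits at t = (5 − 1)/(6 − 1) = 4/5 ≈ 0.8.
R = 10 + 0.8 × (163 − 10) = 132.4 → 132
G = 49 + 0.8 × (200 − 49) = 169.8 → 170
B = 233 + 0.8 × (182 − 233) = 192.2 → 192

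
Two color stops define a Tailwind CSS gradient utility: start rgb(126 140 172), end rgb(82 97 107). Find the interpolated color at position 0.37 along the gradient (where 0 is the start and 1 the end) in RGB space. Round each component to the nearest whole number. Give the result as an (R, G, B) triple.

(110, 124, 148)

R = 126 + 0.37 × (82 − 126) = 126 + 0.37 × -44 = 109.72 → 110
G = 140 + 0.37 × (97 − 140) = 140 + 0.37 × -43 = 124.09 → 124
B = 172 + 0.37 × (107 − 172) = 172 + 0.37 × -65 = 147.95 → 148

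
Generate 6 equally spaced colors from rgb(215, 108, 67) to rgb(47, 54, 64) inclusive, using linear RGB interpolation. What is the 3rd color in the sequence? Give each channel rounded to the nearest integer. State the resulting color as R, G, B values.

(148, 86, 66)

With 6 swatches and endpoints inclusive, swatch 3 sits at t = (3 − 1)/(6 − 1) = 2/5 ≈ 0.4.
R = 215 + 0.4 × (47 − 215) = 147.8 → 148
G = 108 + 0.4 × (54 − 108) = 86.4 → 86
B = 67 + 0.4 × (64 − 67) = 65.8 → 66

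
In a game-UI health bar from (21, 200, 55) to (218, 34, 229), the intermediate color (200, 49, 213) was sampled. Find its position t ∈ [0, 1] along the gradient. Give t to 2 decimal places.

Invert the lerp on the R channel (largest span, 197): t = (200 − 21) / (218 − 21) = 179/197 = 0.90863.
Check on G: (49 − 200)/(34 − 200) = 0.9096 ✓

0.91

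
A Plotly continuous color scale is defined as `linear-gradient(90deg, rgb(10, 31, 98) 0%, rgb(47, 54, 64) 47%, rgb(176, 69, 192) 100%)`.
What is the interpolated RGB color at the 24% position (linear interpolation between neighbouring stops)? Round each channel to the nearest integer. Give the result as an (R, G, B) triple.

24% lies between the 0% and 47% stops, so the local fraction is t = (24 − 0)/(47 − 0) = 24/47 ≈ 0.5106.
R = 10 + 0.5106 × (47 − 10) = 28.892 → 29
G = 31 + 0.5106 × (54 − 31) = 42.744 → 43
B = 98 + 0.5106 × (64 − 98) = 80.64 → 81

(29, 43, 81)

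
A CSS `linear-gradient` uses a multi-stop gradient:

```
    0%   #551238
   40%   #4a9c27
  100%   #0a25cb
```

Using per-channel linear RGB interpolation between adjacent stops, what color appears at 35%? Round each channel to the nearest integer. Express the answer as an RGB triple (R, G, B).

(75, 139, 41)

35% lies between the 0% and 40% stops, so the local fraction is t = (35 − 0)/(40 − 0) = 35/40 ≈ 0.875.
#551238 → (85, 18, 56); #4a9c27 → (74, 156, 39).
R = 85 + 0.875 × (74 − 85) = 75.375 → 75
G = 18 + 0.875 × (156 − 18) = 138.75 → 139
B = 56 + 0.875 × (39 − 56) = 41.125 → 41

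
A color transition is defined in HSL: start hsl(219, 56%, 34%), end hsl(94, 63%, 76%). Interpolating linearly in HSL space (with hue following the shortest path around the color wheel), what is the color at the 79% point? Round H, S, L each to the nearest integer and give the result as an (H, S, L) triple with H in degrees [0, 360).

(120, 62, 67)

Hue arc: Δh = 94 − 219 = -125° (|Δh| ≤ 180, already the shorter path).
H = 219 + 0.79 × (-125) = 120.25 → 120°
S = 56 + 0.79 × (63 − 56) = 61.53 → 62%
L = 34 + 0.79 × (76 − 34) = 67.18 → 67%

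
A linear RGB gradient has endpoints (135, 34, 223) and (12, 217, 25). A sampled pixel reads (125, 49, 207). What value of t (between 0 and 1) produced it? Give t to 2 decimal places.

0.08

Invert the lerp on the B channel (largest span, 198): t = (207 − 223) / (25 − 223) = -16/-198 = 0.080808.
Check on R: (125 − 135)/(12 − 135) = 0.0813 ✓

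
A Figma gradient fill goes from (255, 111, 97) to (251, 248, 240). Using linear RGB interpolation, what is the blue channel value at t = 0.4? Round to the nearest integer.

B = 97 + 0.4 × (240 − 97) = 154.2 → 154

154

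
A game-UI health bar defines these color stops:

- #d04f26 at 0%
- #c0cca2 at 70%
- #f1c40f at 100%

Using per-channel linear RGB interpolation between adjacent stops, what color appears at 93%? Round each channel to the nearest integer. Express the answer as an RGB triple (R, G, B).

93% lies between the 70% and 100% stops, so the local fraction is t = (93 − 70)/(100 − 70) = 23/30 ≈ 0.7667.
#c0cca2 → (192, 204, 162); #f1c40f → (241, 196, 15).
R = 192 + 0.7667 × (241 − 192) = 229.568 → 230
G = 204 + 0.7667 × (196 − 204) = 197.866 → 198
B = 162 + 0.7667 × (15 − 162) = 49.295 → 49

(230, 198, 49)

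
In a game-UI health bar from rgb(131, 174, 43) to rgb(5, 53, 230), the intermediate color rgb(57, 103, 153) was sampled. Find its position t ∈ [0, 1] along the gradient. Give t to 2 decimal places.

0.59

Invert the lerp on the B channel (largest span, 187): t = (153 − 43) / (230 − 43) = 110/187 = 0.58824.
Check on R: (57 − 131)/(5 − 131) = 0.5873 ✓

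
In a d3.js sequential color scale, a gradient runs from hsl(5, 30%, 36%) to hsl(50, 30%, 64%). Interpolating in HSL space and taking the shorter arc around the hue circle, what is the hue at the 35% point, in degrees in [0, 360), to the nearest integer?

21

Hue arc: Δh = 50 − 5 = 45° (|Δh| ≤ 180, already the shorter path).
H = 5 + 0.35 × (45) = 20.75 → 21°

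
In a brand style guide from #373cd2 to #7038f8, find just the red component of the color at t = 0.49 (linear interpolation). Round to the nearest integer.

83

R₁ = 55 (from #373cd2), R₂ = 112 (from #7038f8).
R = 55 + 0.49 × (112 − 55) = 82.93 → 83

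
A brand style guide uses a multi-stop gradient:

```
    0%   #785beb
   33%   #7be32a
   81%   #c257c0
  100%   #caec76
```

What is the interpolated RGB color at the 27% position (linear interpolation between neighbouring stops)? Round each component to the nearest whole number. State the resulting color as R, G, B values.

(122, 202, 77)

27% lies between the 0% and 33% stops, so the local fraction is t = (27 − 0)/(33 − 0) = 27/33 ≈ 0.8182.
#785beb → (120, 91, 235); #7be32a → (123, 227, 42).
R = 120 + 0.8182 × (123 − 120) = 122.455 → 122
G = 91 + 0.8182 × (227 − 91) = 202.275 → 202
B = 235 + 0.8182 × (42 − 235) = 77.087 → 77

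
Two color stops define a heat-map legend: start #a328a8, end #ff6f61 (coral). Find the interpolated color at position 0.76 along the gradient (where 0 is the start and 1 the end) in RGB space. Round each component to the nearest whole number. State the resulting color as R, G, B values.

(233, 94, 114)

#a328a8 → (163, 40, 168); #ff6f61 → (255, 111, 97).
R = 163 + 0.76 × (255 − 163) = 163 + 0.76 × 92 = 232.92 → 233
G = 40 + 0.76 × (111 − 40) = 40 + 0.76 × 71 = 93.96 → 94
B = 168 + 0.76 × (97 − 168) = 168 + 0.76 × -71 = 114.04 → 114
So the blended color is (233, 94, 114), about #e95e72.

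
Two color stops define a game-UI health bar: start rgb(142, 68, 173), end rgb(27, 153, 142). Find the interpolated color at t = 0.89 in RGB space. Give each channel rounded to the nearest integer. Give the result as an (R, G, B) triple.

R = 142 + 0.89 × (27 − 142) = 142 + 0.89 × -115 = 39.65 → 40
G = 68 + 0.89 × (153 − 68) = 68 + 0.89 × 85 = 143.65 → 144
B = 173 + 0.89 × (142 − 173) = 173 + 0.89 × -31 = 145.41 → 145

(40, 144, 145)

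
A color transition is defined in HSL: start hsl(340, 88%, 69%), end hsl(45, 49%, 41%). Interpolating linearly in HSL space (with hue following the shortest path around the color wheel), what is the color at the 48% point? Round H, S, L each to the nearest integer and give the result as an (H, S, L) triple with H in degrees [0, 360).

Hue: 45 − 340 = -295°, but |-295| > 180 so the shorter arc goes the other way: Δh = -295 + 360 = 65°.
H = 340 + 0.48 × (65) = 371.2 → 371 → 371 mod 360 = 11°
S = 88 + 0.48 × (49 − 88) = 69.28 → 69%
L = 69 + 0.48 × (41 − 69) = 55.56 → 56%

(11, 69, 56)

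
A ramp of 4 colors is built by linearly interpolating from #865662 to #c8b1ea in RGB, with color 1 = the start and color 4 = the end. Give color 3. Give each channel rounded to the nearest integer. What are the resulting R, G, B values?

With 4 swatches and endpoints inclusive, swatch 3 sits at t = (3 − 1)/(4 − 1) = 2/3 ≈ 0.6667.
#865662 → (134, 86, 98); #c8b1ea → (200, 177, 234).
R = 134 + 0.6667 × (200 − 134) = 178.002 → 178
G = 86 + 0.6667 × (177 − 86) = 146.67 → 147
B = 98 + 0.6667 × (234 − 98) = 188.671 → 189

(178, 147, 189)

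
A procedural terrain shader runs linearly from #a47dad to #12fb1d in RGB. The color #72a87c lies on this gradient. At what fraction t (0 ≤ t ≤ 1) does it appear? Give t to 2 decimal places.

Invert the lerp on the R channel (largest span, 146): t = (114 − 164) / (18 − 164) = -50/-146 = 0.34247.
Check on G: (168 − 125)/(251 − 125) = 0.3413 ✓

0.34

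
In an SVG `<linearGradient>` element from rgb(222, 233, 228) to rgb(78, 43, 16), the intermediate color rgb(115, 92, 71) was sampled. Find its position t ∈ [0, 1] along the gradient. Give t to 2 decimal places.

Invert the lerp on the B channel (largest span, 212): t = (71 − 228) / (16 − 228) = -157/-212 = 0.74057.
Check on R: (115 − 222)/(78 − 222) = 0.7431 ✓

0.74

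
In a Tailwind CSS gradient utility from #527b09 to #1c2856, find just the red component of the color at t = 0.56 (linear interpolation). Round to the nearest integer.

52

R₁ = 82 (from #527b09), R₂ = 28 (from #1c2856).
R = 82 + 0.56 × (28 − 82) = 51.76 → 52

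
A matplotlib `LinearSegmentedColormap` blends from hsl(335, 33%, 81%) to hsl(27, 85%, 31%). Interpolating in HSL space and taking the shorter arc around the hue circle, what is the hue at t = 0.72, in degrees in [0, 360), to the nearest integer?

12

Hue: 27 − 335 = -308°, but |-308| > 180 so the shorter arc goes the other way: Δh = -308 + 360 = 52°.
H = 335 + 0.72 × (52) = 372.44 → 372 → 372 mod 360 = 12°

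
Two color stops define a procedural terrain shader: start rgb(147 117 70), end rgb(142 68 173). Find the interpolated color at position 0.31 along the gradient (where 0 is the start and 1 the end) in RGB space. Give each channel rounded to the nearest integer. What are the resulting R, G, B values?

R = 147 + 0.31 × (142 − 147) = 147 + 0.31 × -5 = 145.45 → 145
G = 117 + 0.31 × (68 − 117) = 117 + 0.31 × -49 = 101.81 → 102
B = 70 + 0.31 × (173 − 70) = 70 + 0.31 × 103 = 101.93 → 102
So the blended color is (145, 102, 102), about #916666.

(145, 102, 102)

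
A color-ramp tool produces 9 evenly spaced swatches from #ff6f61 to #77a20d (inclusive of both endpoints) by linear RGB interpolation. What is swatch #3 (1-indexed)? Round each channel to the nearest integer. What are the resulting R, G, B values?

(221, 124, 76)

With 9 swatches and endpoints inclusive, swatch 3 sits at t = (3 − 1)/(9 − 1) = 2/8 ≈ 0.25.
#ff6f61 → (255, 111, 97); #77a20d → (119, 162, 13).
R = 255 + 0.25 × (119 − 255) = 221 → 221
G = 111 + 0.25 × (162 − 111) = 123.75 → 124
B = 97 + 0.25 × (13 − 97) = 76 → 76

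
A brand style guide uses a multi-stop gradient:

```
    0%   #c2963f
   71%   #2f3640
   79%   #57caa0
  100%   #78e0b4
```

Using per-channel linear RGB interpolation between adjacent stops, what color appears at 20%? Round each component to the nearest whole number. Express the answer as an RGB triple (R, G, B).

(153, 123, 63)

20% lies between the 0% and 71% stops, so the local fraction is t = (20 − 0)/(71 − 0) = 20/71 ≈ 0.2817.
#c2963f → (194, 150, 63); #2f3640 → (47, 54, 64).
R = 194 + 0.2817 × (47 − 194) = 152.59 → 153
G = 150 + 0.2817 × (54 − 150) = 122.957 → 123
B = 63 + 0.2817 × (64 − 63) = 63.282 → 63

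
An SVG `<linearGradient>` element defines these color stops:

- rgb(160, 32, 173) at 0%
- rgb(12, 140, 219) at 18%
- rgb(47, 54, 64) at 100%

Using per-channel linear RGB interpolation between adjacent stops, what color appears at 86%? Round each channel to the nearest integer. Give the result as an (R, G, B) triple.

86% lies between the 18% and 100% stops, so the local fraction is t = (86 − 18)/(100 − 18) = 68/82 ≈ 0.8293.
R = 12 + 0.8293 × (47 − 12) = 41.026 → 41
G = 140 + 0.8293 × (54 − 140) = 68.68 → 69
B = 219 + 0.8293 × (64 − 219) = 90.458 → 90

(41, 69, 90)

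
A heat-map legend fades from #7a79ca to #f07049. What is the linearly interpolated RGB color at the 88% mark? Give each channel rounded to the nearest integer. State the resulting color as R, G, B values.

(226, 113, 88)

#7a79ca → (122, 121, 202); #f07049 → (240, 112, 73).
88% corresponds to t = 0.88.
R = 122 + 0.88 × (240 − 122) = 122 + 0.88 × 118 = 225.84 → 226
G = 121 + 0.88 × (112 − 121) = 121 + 0.88 × -9 = 113.08 → 113
B = 202 + 0.88 × (73 − 202) = 202 + 0.88 × -129 = 88.48 → 88
So the blended color is (226, 113, 88), about #e27158.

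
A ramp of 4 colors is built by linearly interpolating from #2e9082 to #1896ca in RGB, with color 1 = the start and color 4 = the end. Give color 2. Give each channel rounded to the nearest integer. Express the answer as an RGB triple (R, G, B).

With 4 swatches and endpoints inclusive, swatch 2 sits at t = (2 − 1)/(4 − 1) = 1/3 ≈ 0.3333.
#2e9082 → (46, 144, 130); #1896ca → (24, 150, 202).
R = 46 + 0.3333 × (24 − 46) = 38.667 → 39
G = 144 + 0.3333 × (150 − 144) = 146 → 146
B = 130 + 0.3333 × (202 − 130) = 153.998 → 154

(39, 146, 154)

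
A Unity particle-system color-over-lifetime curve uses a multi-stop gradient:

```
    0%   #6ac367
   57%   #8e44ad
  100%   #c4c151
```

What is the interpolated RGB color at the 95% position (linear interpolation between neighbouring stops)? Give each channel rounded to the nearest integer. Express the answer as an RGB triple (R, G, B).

(190, 178, 92)

95% lies between the 57% and 100% stops, so the local fraction is t = (95 − 57)/(100 − 57) = 38/43 ≈ 0.8837.
#8e44ad → (142, 68, 173); #c4c151 → (196, 193, 81).
R = 142 + 0.8837 × (196 − 142) = 189.72 → 190
G = 68 + 0.8837 × (193 − 68) = 178.463 → 178
B = 173 + 0.8837 × (81 − 173) = 91.7 → 92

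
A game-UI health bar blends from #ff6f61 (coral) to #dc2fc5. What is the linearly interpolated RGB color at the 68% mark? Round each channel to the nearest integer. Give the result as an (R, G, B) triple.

#ff6f61 → (255, 111, 97); #dc2fc5 → (220, 47, 197).
68% corresponds to t = 0.68.
R = 255 + 0.68 × (220 − 255) = 255 + 0.68 × -35 = 231.2 → 231
G = 111 + 0.68 × (47 − 111) = 111 + 0.68 × -64 = 67.48 → 67
B = 97 + 0.68 × (197 − 97) = 97 + 0.68 × 100 = 165 → 165

(231, 67, 165)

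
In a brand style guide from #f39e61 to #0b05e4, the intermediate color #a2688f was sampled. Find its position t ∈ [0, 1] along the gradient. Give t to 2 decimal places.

0.35

Invert the lerp on the R channel (largest span, 232): t = (162 − 243) / (11 − 243) = -81/-232 = 0.34914.
Check on G: (104 − 158)/(5 − 158) = 0.3529 ✓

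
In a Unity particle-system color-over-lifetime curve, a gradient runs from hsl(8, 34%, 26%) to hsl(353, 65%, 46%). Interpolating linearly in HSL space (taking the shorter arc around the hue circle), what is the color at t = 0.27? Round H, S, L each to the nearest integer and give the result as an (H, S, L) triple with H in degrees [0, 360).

(4, 42, 31)

Hue: 353 − 8 = 345°, but |345| > 180 so the shorter arc goes the other way: Δh = 345 − 360 = -15°.
H = 8 + 0.27 × (-15) = 3.95 → 4°
S = 34 + 0.27 × (65 − 34) = 42.37 → 42%
L = 26 + 0.27 × (46 − 26) = 31.4 → 31%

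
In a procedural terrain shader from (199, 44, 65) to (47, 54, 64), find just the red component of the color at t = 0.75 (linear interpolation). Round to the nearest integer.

85

R = 199 + 0.75 × (47 − 199) = 85 → 85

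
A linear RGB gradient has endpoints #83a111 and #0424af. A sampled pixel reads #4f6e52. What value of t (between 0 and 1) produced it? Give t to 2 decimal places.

0.41

Invert the lerp on the B channel (largest span, 158): t = (82 − 17) / (175 − 17) = 65/158 = 0.41139.
Check on R: (79 − 131)/(4 − 131) = 0.4094 ✓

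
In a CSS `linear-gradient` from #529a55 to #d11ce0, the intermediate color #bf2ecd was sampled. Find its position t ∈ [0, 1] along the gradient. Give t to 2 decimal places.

0.86

Invert the lerp on the B channel (largest span, 139): t = (205 − 85) / (224 − 85) = 120/139 = 0.86331.
Check on R: (191 − 82)/(209 − 82) = 0.8583 ✓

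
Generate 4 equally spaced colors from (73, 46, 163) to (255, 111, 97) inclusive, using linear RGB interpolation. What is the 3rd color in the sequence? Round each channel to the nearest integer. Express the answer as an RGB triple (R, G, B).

With 4 swatches and endpoints inclusive, swatch 3 sits at t = (3 − 1)/(4 − 1) = 2/3 ≈ 0.6667.
R = 73 + 0.6667 × (255 − 73) = 194.339 → 194
G = 46 + 0.6667 × (111 − 46) = 89.335 → 89
B = 163 + 0.6667 × (97 − 163) = 118.998 → 119

(194, 89, 119)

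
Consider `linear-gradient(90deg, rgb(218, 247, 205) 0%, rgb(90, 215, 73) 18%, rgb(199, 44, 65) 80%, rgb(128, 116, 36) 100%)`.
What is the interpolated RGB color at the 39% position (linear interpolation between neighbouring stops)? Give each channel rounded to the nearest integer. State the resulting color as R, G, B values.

(127, 157, 70)

39% lies between the 18% and 80% stops, so the local fraction is t = (39 − 18)/(80 − 18) = 21/62 ≈ 0.3387.
R = 90 + 0.3387 × (199 − 90) = 126.918 → 127
G = 215 + 0.3387 × (44 − 215) = 157.082 → 157
B = 73 + 0.3387 × (65 − 73) = 70.29 → 70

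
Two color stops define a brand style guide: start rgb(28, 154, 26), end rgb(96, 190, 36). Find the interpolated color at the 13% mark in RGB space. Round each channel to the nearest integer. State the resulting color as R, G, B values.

13% corresponds to t = 0.13.
R = 28 + 0.13 × (96 − 28) = 28 + 0.13 × 68 = 36.84 → 37
G = 154 + 0.13 × (190 − 154) = 154 + 0.13 × 36 = 158.68 → 159
B = 26 + 0.13 × (36 − 26) = 26 + 0.13 × 10 = 27.3 → 27

(37, 159, 27)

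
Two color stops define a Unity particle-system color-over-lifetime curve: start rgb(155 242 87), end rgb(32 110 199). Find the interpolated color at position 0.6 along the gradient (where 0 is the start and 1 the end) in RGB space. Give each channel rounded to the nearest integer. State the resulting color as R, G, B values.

R = 155 + 0.6 × (32 − 155) = 155 + 0.6 × -123 = 81.2 → 81
G = 242 + 0.6 × (110 − 242) = 242 + 0.6 × -132 = 162.8 → 163
B = 87 + 0.6 × (199 − 87) = 87 + 0.6 × 112 = 154.2 → 154

(81, 163, 154)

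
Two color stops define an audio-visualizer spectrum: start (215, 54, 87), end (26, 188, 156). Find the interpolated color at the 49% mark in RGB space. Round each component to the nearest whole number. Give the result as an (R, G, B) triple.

(122, 120, 121)

49% corresponds to t = 0.49.
R = 215 + 0.49 × (26 − 215) = 215 + 0.49 × -189 = 122.39 → 122
G = 54 + 0.49 × (188 − 54) = 54 + 0.49 × 134 = 119.66 → 120
B = 87 + 0.49 × (156 − 87) = 87 + 0.49 × 69 = 120.81 → 121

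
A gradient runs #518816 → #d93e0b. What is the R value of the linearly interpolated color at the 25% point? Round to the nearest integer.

115

R₁ = 81 (from #518816), R₂ = 217 (from #d93e0b).
R = 81 + 0.25 × (217 − 81) = 115 → 115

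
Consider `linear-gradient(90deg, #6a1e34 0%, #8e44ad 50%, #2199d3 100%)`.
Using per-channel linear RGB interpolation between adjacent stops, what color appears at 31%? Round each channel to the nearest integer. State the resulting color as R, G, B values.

31% lies between the 0% and 50% stops, so the local fraction is t = (31 − 0)/(50 − 0) = 31/50 ≈ 0.62.
#6a1e34 → (106, 30, 52); #8e44ad → (142, 68, 173).
R = 106 + 0.62 × (142 − 106) = 128.32 → 128
G = 30 + 0.62 × (68 − 30) = 53.56 → 54
B = 52 + 0.62 × (173 − 52) = 127.02 → 127

(128, 54, 127)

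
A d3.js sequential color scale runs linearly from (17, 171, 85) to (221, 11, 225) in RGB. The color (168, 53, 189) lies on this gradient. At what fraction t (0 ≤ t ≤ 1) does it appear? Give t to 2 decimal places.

Invert the lerp on the R channel (largest span, 204): t = (168 − 17) / (221 − 17) = 151/204 = 0.7402.
Check on G: (53 − 171)/(11 − 171) = 0.7375 ✓

0.74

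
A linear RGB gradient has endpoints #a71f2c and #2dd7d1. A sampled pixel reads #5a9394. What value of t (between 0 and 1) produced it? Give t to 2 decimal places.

Invert the lerp on the G channel (largest span, 184): t = (147 − 31) / (215 − 31) = 116/184 = 0.63043.
Check on R: (90 − 167)/(45 − 167) = 0.6311 ✓

0.63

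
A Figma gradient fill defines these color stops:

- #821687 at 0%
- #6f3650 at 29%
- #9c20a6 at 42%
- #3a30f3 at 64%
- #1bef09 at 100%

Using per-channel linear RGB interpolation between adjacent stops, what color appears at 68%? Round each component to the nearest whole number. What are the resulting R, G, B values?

(55, 69, 217)

68% lies between the 64% and 100% stops, so the local fraction is t = (68 − 64)/(100 − 64) = 4/36 ≈ 0.1111.
#3a30f3 → (58, 48, 243); #1bef09 → (27, 239, 9).
R = 58 + 0.1111 × (27 − 58) = 54.556 → 55
G = 48 + 0.1111 × (239 − 48) = 69.22 → 69
B = 243 + 0.1111 × (9 − 243) = 217.003 → 217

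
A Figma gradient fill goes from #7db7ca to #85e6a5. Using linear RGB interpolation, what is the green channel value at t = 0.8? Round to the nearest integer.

G₁ = 183 (from #7db7ca), G₂ = 230 (from #85e6a5).
G = 183 + 0.8 × (230 − 183) = 220.6 → 221

221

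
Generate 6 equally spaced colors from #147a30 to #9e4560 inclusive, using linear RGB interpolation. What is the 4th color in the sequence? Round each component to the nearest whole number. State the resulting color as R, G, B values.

(103, 90, 77)

With 6 swatches and endpoints inclusive, swatch 4 sits at t = (4 − 1)/(6 − 1) = 3/5 ≈ 0.6.
#147a30 → (20, 122, 48); #9e4560 → (158, 69, 96).
R = 20 + 0.6 × (158 − 20) = 102.8 → 103
G = 122 + 0.6 × (69 − 122) = 90.2 → 90
B = 48 + 0.6 × (96 − 48) = 76.8 → 77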